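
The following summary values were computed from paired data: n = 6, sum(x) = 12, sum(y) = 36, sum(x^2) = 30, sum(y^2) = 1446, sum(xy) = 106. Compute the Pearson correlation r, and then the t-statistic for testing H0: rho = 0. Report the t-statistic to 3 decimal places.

0.862

S_xy = nΣxy − ΣxΣy = 6·106 − 12·36 = 636 − 432 = 204
S_xx = nΣx² − (Σx)² = 6·30 − 12² = 180 − 144 = 36
S_yy = nΣy² − (Σy)² = 6·1446 − 36² = 8676 − 1296 = 7380
r = S_xy / √(S_xx·S_yy) = 204 / √(36·7380) = 204 / √265680 = 204 / 515.4416 = 0.3958
t = r·√(n−2)/√(1−r²) = 0.3958·√4 / √(1−0.156658) = 0.791600 / 0.918337 = 0.862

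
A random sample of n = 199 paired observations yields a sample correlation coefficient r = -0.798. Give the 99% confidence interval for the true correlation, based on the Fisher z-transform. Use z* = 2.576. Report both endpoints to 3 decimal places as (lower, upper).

(-0.856, -0.721)

Fisher z: z_r = atanh(r) = ½·ln((1+(-0.798))/(1−(-0.798))) = -1.093081
SE(z) = 1/√(n−3) = 1/√196 = 0.071429
99% ⇒ z* = 2.576; margin = 2.576·0.071429 = 0.184001
CI on z-scale: (-1.277082, -0.909080)
Back-transform: tanh(-1.277082) = -0.855706, tanh(-0.909080) = -0.720690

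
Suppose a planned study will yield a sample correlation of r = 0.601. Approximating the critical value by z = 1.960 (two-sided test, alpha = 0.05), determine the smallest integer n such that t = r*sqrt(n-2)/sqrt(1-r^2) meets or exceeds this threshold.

9

Need r·√(n−2)/√(1−r²) ≥ 1.960
√(n−2) ≥ 1.960·√(1−0.361201) / 0.601 = 1.960·0.799249 / 0.601 = 2.6065
n−2 ≥ 6.7938  ⇒  n ≥ 8.7938
Smallest integer n = 9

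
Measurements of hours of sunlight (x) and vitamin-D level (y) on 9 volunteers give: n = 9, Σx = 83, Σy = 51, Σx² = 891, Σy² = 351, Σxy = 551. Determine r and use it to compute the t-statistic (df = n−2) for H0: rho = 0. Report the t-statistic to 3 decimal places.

Numerator: nΣxy − (Σx)(Σy) = 9·551 − (83)(51) = 726
Denominator: √[(nΣx²−(Σx)²)(nΣy²−(Σy)²)]
  nΣx²−(Σx)² = 9·891 − 6889 = 1130;  nΣy²−(Σy)² = 9·351 − 2601 = 558
  √(1130·558) = √630540 = 794.0655
r = 726 / 794.0655 = 0.9143
t = r·√(n−2)/√(1−r²) = 0.9143·√7 / √(1−0.835944) = 2.419010 / 0.405038 = 5.972

5.972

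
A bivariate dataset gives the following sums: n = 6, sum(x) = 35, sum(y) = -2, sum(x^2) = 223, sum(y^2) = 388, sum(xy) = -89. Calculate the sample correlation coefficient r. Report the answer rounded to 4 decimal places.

-0.9054

Numerator: nΣxy − (Σx)(Σy) = 6·(-89) − (35)(-2) = -464
Denominator: √[(nΣx²−(Σx)²)(nΣy²−(Σy)²)]
  nΣx²−(Σx)² = 6·223 − 1225 = 113;  nΣy²−(Σy)² = 6·388 − 4 = 2324
  √(113·2324) = √262612 = 512.4568
r = -464 / 512.4568 = -0.9054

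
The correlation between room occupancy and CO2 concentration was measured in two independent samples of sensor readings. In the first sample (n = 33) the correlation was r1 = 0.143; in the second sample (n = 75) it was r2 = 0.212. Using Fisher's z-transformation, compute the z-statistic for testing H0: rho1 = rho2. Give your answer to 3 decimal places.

-0.328

Fisher z-transforms: z1 = atanh(0.143) = 0.143987, z2 = atanh(0.212) = 0.215265; difference d = -0.071278
Var(d) = 1/30 + 1/72 = 0.0333333 + 0.0138889 = 0.0472222
z = d/√Var(d) = -0.071278 / √0.0472222 = -0.071278 / 0.217307 = -0.328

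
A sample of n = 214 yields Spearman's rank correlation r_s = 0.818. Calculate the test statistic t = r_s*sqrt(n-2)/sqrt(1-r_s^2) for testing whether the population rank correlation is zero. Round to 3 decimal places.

1 − r_s² = 1 − 0.669124 = 0.330876;  √(1−r_s²) = 0.575218
√(n−2) = √212 = 14.560220
t = r_s·√(n−2)/√(1−r_s²) = 0.818 · 14.560220 / 0.575218 = 20.706

20.706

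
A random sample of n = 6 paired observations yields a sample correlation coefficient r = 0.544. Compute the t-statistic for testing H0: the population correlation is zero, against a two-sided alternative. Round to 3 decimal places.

1.297

t = r·√(n−2) / √(1−r²) with r = 0.544, n = 6
  = 0.544·√4 / √(1 − 0.295936)
  = 0.544·2.000000 / 0.839085
  = 1.088000 / 0.839085 = 1.297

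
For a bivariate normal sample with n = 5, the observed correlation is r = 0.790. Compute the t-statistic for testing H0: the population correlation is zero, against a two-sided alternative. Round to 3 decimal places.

2.232

t = r·√(n−2) / √(1−r²) with r = 0.790, n = 5
  = 0.790·√3 / √(1 − 0.624100)
  = 0.790·1.732051 / 0.613107
  = 1.368320 / 0.613107 = 2.232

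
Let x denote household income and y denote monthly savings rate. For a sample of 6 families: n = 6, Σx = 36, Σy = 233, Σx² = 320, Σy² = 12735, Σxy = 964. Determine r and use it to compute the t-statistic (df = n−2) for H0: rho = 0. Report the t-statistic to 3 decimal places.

Numerator: nΣxy − (Σx)(Σy) = 6·964 − (36)(233) = -2604
Denominator: √[(nΣx²−(Σx)²)(nΣy²−(Σy)²)]
  nΣx²−(Σx)² = 6·320 − 1296 = 624;  nΣy²−(Σy)² = 6·12735 − 54289 = 22121
  √(624·22121) = √13803504 = 3715.3067
r = -2604 / 3715.3067 = -0.7009
t = r·√(n−2)/√(1−r²) = -0.7009·√4 / √(1−0.491261) = -1.401800 / 0.713259 = -1.965

-1.965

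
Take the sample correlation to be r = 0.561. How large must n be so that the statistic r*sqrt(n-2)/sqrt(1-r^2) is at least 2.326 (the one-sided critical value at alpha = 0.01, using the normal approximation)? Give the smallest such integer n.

r√(n−2)/√(1−r²) ≥ 2.326  ⇔  n−2 ≥ (2.326)²·(1−r²)/r²
(1−r²)/r² = (1−0.314721)/0.314721 = 2.1774
n ≥ 2 + 5.410276·2.1774 = 2 + 11.7803 = 13.7803
⌈13.7803⌉ = 14

14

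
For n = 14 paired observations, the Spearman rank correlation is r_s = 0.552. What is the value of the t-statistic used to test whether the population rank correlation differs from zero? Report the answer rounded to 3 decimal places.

t = r_s·√(n−2) / √(1−r_s²) with r_s = 0.552, n = 14
  = 0.552·√12 / √(1 − 0.304704)
  = 0.552·3.464102 / 0.833844
  = 1.912184 / 0.833844 = 2.293

2.293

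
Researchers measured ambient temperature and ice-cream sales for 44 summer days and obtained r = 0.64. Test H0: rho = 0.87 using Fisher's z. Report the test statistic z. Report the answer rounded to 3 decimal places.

Fisher z: atanh(0.64) = 0.758174, atanh(0.87) = 1.333080
z = (z_r − z_0)·√(n−3) = (0.758174 − 1.333080)·√41 = -0.574906 · 6.403124 = -3.681

-3.681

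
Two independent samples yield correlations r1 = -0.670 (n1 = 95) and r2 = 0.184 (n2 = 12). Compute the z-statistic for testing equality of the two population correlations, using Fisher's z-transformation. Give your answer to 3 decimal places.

-2.854

z1 = atanh(-0.670) = -0.810743,  z2 = atanh(0.184) = 0.186120
SE = √(1/(n1−3) + 1/(n2−3)) = √(1/92 + 1/9) = √(0.0108696 + 0.1111111) = √0.1219807 = 0.349257
z = (z1 − z2)/SE = (-0.810743 − 0.186120) / 0.349257 = -0.996863 / 0.349257 = -2.854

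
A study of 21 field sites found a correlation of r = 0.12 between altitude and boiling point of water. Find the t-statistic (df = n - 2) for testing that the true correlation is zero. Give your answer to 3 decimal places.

0.527

1 − r² = 1 − 0.0144 = 0.9856;  √(1−r²) = 0.992774
√(n−2) = √19 = 4.358899
t = r·√(n−2)/√(1−r²) = 0.12 · 4.358899 / 0.992774 = 0.527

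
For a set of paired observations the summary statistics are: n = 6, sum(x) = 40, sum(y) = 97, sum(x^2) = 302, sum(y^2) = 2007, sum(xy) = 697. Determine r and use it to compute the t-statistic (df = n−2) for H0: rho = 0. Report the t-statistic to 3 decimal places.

0.884

S_xy = nΣxy − ΣxΣy = 6·697 − 40·97 = 4182 − 3880 = 302
S_xx = nΣx² − (Σx)² = 6·302 − 40² = 1812 − 1600 = 212
S_yy = nΣy² − (Σy)² = 6·2007 − 97² = 12042 − 9409 = 2633
r = S_xy / √(S_xx·S_yy) = 302 / √(212·2633) = 302 / √558196 = 302 / 747.1252 = 0.4042
t = r·√(n−2)/√(1−r²) = 0.4042·√4 / √(1−0.163378) = 0.808400 / 0.914670 = 0.884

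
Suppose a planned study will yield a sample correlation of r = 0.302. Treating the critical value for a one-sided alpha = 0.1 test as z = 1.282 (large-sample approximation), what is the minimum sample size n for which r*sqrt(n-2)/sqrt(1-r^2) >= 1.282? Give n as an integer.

r√(n−2)/√(1−r²) ≥ 1.282  ⇔  n−2 ≥ (1.282)²·(1−r²)/r²
(1−r²)/r² = (1−0.091204)/0.091204 = 9.9644
n ≥ 2 + 1.643524·9.9644 = 2 + 16.3767 = 18.3767
⌈18.3767⌉ = 19

19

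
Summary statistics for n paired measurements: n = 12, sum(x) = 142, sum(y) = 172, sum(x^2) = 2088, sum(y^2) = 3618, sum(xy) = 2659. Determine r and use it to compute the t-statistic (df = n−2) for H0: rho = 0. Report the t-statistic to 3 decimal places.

Numerator: nΣxy − (Σx)(Σy) = 12·2659 − (142)(172) = 7484
Denominator: √[(nΣx²−(Σx)²)(nΣy²−(Σy)²)]
  nΣx²−(Σx)² = 12·2088 − 20164 = 4892;  nΣy²−(Σy)² = 12·3618 − 29584 = 13832
  √(4892·13832) = √67666144 = 8225.9434
r = 7484 / 8225.9434 = 0.9098
t = r·√(n−2)/√(1−r²) = 0.9098·√10 / √(1−0.827736) = 2.877040 / 0.415047 = 6.932

6.932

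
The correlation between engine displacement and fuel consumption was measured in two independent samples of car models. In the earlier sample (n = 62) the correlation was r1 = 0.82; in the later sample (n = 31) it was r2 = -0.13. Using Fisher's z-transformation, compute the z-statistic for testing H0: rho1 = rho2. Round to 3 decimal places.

Fisher z-transforms: z1 = atanh(0.82) = 1.156817, z2 = atanh(-0.13) = -0.130740; difference d = 1.287557
Var(d) = 1/59 + 1/28 = 0.0169492 + 0.0357143 = 0.0526635
z = d/√Var(d) = 1.287557 / √0.0526635 = 1.287557 / 0.229485 = 5.611

5.611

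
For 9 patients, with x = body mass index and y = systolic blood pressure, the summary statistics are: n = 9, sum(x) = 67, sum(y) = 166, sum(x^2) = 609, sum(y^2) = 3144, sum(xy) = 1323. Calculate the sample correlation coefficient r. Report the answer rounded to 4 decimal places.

Numerator: nΣxy − (Σx)(Σy) = 9·1323 − (67)(166) = 785
Denominator: √[(nΣx²−(Σx)²)(nΣy²−(Σy)²)]
  nΣx²−(Σx)² = 9·609 − 4489 = 992;  nΣy²−(Σy)² = 9·3144 − 27556 = 740
  √(992·740) = √734080 = 856.7847
r = 785 / 856.7847 = 0.9162

0.9162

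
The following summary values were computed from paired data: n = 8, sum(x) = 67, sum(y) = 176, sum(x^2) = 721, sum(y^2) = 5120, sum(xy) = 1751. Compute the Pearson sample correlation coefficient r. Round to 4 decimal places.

0.6201

Numerator: nΣxy − (Σx)(Σy) = 8·1751 − (67)(176) = 2216
Denominator: √[(nΣx²−(Σx)²)(nΣy²−(Σy)²)]
  nΣx²−(Σx)² = 8·721 − 4489 = 1279;  nΣy²−(Σy)² = 8·5120 − 30976 = 9984
  √(1279·9984) = √12769536 = 3573.4488
r = 2216 / 3573.4488 = 0.6201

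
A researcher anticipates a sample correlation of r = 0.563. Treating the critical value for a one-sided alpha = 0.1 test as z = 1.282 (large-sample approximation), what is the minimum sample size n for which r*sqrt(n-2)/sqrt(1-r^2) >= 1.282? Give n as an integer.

r√(n−2)/√(1−r²) ≥ 1.282  ⇔  n−2 ≥ (1.282)²·(1−r²)/r²
(1−r²)/r² = (1−0.316969)/0.316969 = 2.1549
n ≥ 2 + 1.643524·2.1549 = 2 + 3.5416 = 5.5416
⌈5.5416⌉ = 6

6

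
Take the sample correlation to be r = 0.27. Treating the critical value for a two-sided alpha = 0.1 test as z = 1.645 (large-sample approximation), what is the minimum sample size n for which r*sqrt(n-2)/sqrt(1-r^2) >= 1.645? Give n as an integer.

37

Need r·√(n−2)/√(1−r²) ≥ 1.645
√(n−2) ≥ 1.645·√(1−0.0729) / 0.27 = 1.645·0.962860 / 0.27 = 5.8663
n−2 ≥ 34.4135  ⇒  n ≥ 36.4135
Smallest integer n = 37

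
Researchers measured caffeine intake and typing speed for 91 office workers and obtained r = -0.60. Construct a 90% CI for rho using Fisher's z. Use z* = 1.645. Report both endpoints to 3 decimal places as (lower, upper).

(-0.701, -0.476)

z_r = atanh(-0.60) = -0.693147;  SE = 1/√(n−3) = 1/√88 = 0.106600
z-limits: -0.693147 ± 1.645·0.106600 = -0.693147 ± 0.175357 = [-0.868504, -0.517790]
ρ-limits: (tanh -0.868504, tanh -0.517790) = (-0.701, -0.476)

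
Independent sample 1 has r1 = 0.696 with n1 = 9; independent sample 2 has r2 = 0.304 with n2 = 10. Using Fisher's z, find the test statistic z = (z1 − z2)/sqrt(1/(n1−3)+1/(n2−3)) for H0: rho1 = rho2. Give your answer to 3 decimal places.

0.981

Fisher z-transforms: z1 = atanh(0.696) = 0.859500, z2 = atanh(0.304) = 0.313921; difference d = 0.545579
Var(d) = 1/6 + 1/7 = 0.1666667 + 0.1428571 = 0.3095238
z = d/√Var(d) = 0.545579 / √0.3095238 = 0.545579 / 0.556349 = 0.981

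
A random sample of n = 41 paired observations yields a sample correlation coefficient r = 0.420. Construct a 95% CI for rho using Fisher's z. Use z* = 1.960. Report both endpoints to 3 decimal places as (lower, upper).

(0.129, 0.644)

z_r = atanh(0.420) = 0.447692;  SE = 1/√(n−3) = 1/√38 = 0.162221
z-limits: 0.447692 ± 1.960·0.162221 = 0.447692 ± 0.317953 = [0.129739, 0.765645]
ρ-limits: (tanh 0.129739, tanh 0.765645) = (0.129, 0.644)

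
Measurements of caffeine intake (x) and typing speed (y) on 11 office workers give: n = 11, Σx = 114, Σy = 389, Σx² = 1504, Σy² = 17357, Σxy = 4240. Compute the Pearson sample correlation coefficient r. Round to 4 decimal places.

0.1935

S_xy = nΣxy − ΣxΣy = 11·4240 − 114·389 = 46640 − 44346 = 2294
S_xx = nΣx² − (Σx)² = 11·1504 − 114² = 16544 − 12996 = 3548
S_yy = nΣy² − (Σy)² = 11·17357 − 389² = 190927 − 151321 = 39606
r = S_xy / √(S_xx·S_yy) = 2294 / √(3548·39606) = 2294 / √140522088 = 2294 / 11854.2013 = 0.1935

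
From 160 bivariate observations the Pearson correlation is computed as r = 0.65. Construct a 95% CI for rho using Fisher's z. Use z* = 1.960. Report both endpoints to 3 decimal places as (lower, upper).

Fisher z: z_r = atanh(r) = ½·ln((1+0.65)/(1−0.65)) = 0.775299
SE(z) = 1/√(n−3) = 1/√157 = 0.079809
95% ⇒ z* = 1.960; margin = 1.960·0.079809 = 0.156426
CI on z-scale: (0.618873, 0.931725)
Back-transform: tanh(0.618873) = 0.550343, tanh(0.931725) = 0.731397

(0.550, 0.731)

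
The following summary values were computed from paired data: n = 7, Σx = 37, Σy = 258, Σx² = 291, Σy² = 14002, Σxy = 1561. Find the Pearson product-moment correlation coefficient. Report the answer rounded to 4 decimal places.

Numerator: nΣxy − (Σx)(Σy) = 7·1561 − (37)(258) = 1381
Denominator: √[(nΣx²−(Σx)²)(nΣy²−(Σy)²)]
  nΣx²−(Σx)² = 7·291 − 1369 = 668;  nΣy²−(Σy)² = 7·14002 − 66564 = 31450
  √(668·31450) = √21008600 = 4583.5139
r = 1381 / 4583.5139 = 0.3013

0.3013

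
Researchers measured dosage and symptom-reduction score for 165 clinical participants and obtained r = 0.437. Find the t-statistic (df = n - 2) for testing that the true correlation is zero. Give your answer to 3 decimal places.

6.203

t = r·√(n−2) / √(1−r²) with r = 0.437, n = 165
  = 0.437·√163 / √(1 − 0.190969)
  = 0.437·12.767145 / 0.899462
  = 5.579242 / 0.899462 = 6.203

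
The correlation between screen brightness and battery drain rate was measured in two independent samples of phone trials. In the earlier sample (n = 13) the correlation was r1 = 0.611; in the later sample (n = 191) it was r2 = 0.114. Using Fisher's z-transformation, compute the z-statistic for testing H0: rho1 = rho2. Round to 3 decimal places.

Fisher z-transforms: z1 = atanh(0.611) = 0.710516, z2 = atanh(0.114) = 0.114498; difference d = 0.596018
Var(d) = 1/10 + 1/188 = 0.1000000 + 0.0053191 = 0.1053191
z = d/√Var(d) = 0.596018 / √0.1053191 = 0.596018 / 0.324529 = 1.837

1.837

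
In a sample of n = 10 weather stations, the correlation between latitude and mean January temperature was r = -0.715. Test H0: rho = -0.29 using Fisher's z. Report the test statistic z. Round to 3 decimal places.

Fisher z: atanh(-0.715) = -0.897340, atanh(-0.29) = -0.298566
z = (z_r − z_0)·√(n−3) = (-0.897340 − (-0.298566))·√7 = -0.598774 · 2.645751 = -1.584

-1.584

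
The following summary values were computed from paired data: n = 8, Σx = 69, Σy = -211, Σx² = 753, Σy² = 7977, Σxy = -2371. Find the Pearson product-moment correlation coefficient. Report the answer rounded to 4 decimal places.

-0.8931

S_xy = nΣxy − ΣxΣy = 8·(-2371) − 69·(-211) = -18968 − (-14559) = -4409
S_xx = nΣx² − (Σx)² = 8·753 − 69² = 6024 − 4761 = 1263
S_yy = nΣy² − (Σy)² = 8·7977 − (-211)² = 63816 − 44521 = 19295
r = S_xy / √(S_xx·S_yy) = -4409 / √(1263·19295) = -4409 / √24369585 = -4409 / 4936.5560 = -0.8931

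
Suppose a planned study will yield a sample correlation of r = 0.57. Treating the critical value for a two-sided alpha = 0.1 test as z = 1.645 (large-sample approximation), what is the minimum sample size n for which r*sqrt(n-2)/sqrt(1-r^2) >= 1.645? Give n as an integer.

8

r√(n−2)/√(1−r²) ≥ 1.645  ⇔  n−2 ≥ (1.645)²·(1−r²)/r²
(1−r²)/r² = (1−0.3249)/0.3249 = 2.0779
n ≥ 2 + 2.706025·2.0779 = 2 + 5.6228 = 7.6228
⌈7.6228⌉ = 8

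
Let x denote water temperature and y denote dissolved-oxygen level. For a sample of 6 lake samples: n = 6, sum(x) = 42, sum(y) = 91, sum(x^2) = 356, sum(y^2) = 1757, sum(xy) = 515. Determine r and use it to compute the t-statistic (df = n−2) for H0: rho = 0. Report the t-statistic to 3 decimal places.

-2.650

S_xy = nΣxy − ΣxΣy = 6·515 − 42·91 = 3090 − 3822 = -732
S_xx = nΣx² − (Σx)² = 6·356 − 42² = 2136 − 1764 = 372
S_yy = nΣy² − (Σy)² = 6·1757 − 91² = 10542 − 8281 = 2261
r = S_xy / √(S_xx·S_yy) = -732 / √(372·2261) = -732 / √841092 = -732 / 917.1107 = -0.7982
t = r·√(n−2)/√(1−r²) = -0.7982·√4 / √(1−0.637123) = -1.596400 / 0.602393 = -2.650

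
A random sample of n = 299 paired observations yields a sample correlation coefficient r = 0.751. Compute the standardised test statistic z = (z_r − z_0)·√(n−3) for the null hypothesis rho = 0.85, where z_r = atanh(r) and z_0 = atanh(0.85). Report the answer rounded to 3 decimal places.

z_r = atanh(0.751) = 0.975245,  z_0 = atanh(0.85) = 1.256153
SE = 1/√(n−3) = 1/√296 = 0.058124
z = (z_r − z_0)/SE = (0.975245 − 1.256153) / 0.058124 = -0.280908 / 0.058124 = -4.833

-4.833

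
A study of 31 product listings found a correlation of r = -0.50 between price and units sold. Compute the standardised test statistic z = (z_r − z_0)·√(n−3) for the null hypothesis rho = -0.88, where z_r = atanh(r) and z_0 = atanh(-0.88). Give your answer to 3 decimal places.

z_r = atanh(-0.50) = -0.549306,  z_0 = atanh(-0.88) = -1.375768
SE = 1/√(n−3) = 1/√28 = 0.188982
z = (z_r − z_0)/SE = (-0.549306 − (-1.375768)) / 0.188982 = 0.826462 / 0.188982 = 4.373

4.373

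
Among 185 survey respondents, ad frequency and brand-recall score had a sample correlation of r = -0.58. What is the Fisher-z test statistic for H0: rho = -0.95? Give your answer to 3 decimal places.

15.775

Fisher z: atanh(-0.58) = -0.662463, atanh(-0.95) = -1.831781
z = (z_r − z_0)·√(n−3) = (-0.662463 − (-1.831781))·√182 = 1.169318 · 13.490738 = 15.775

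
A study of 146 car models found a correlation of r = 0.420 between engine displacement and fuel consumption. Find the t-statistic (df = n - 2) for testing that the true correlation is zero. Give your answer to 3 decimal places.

1 − r² = 1 − 0.176400 = 0.823600;  √(1−r²) = 0.907524
√(n−2) = √144 = 12.000000
t = r·√(n−2)/√(1−r²) = 0.420 · 12.000000 / 0.907524 = 5.554

5.554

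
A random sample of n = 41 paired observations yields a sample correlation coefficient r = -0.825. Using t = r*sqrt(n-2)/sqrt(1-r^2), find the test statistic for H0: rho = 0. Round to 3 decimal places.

1 − r² = 1 − 0.680625 = 0.319375;  √(1−r²) = 0.565133
√(n−2) = √39 = 6.244998
t = r·√(n−2)/√(1−r²) = -0.825 · 6.244998 / 0.565133 = -9.117

-9.117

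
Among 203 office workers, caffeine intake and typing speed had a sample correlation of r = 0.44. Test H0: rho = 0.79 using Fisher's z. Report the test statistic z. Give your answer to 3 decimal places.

z_r = atanh(0.44) = 0.472231,  z_0 = atanh(0.79) = 1.071432
SE = 1/√(n−3) = 1/√200 = 0.070711
z = (z_r − z_0)/SE = (0.472231 − 1.071432) / 0.070711 = -0.599201 / 0.070711 = -8.474

-8.474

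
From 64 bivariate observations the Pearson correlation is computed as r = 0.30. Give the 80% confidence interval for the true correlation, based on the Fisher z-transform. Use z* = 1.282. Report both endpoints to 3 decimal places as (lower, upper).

(0.144, 0.441)

Fisher z: z_r = atanh(r) = ½·ln((1+0.30)/(1−0.30)) = 0.309520
SE(z) = 1/√(n−3) = 1/√61 = 0.128037
80% ⇒ z* = 1.282; margin = 1.282·0.128037 = 0.164143
CI on z-scale: (0.145377, 0.473663)
Back-transform: tanh(0.145377) = 0.144361, tanh(0.473663) = 0.441154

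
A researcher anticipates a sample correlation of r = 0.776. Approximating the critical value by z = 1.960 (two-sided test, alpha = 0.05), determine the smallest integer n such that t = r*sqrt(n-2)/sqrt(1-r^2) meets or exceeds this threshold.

Need r·√(n−2)/√(1−r²) ≥ 1.960
√(n−2) ≥ 1.960·√(1−0.602176) / 0.776 = 1.960·0.630733 / 0.776 = 1.5931
n−2 ≥ 2.5380  ⇒  n ≥ 4.5380
Smallest integer n = 5

5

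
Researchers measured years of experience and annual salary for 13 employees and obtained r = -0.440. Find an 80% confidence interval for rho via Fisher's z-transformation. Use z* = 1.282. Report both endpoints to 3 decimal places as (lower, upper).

Fisher z: z_r = atanh(r) = ½·ln((1+(-0.440))/(1−(-0.440))) = -0.472231
SE(z) = 1/√(n−3) = 1/√10 = 0.316228
80% ⇒ z* = 1.282; margin = 1.282·0.316228 = 0.405404
CI on z-scale: (-0.877635, -0.066827)
Back-transform: tanh(-0.877635) = -0.705233, tanh(-0.066827) = -0.066728

(-0.705, -0.067)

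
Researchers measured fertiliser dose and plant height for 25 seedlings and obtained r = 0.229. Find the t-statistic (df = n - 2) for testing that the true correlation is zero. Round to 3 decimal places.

1.128

t = r·√(n−2) / √(1−r²) with r = 0.229, n = 25
  = 0.229·√23 / √(1 − 0.052441)
  = 0.229·4.795832 / 0.973426
  = 1.098246 / 0.973426 = 1.128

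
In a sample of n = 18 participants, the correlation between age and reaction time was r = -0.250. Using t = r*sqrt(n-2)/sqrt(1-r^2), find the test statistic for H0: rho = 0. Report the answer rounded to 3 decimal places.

1 − r² = 1 − 0.062500 = 0.937500;  √(1−r²) = 0.968246
√(n−2) = √16 = 4.000000
t = r·√(n−2)/√(1−r²) = -0.250 · 4.000000 / 0.968246 = -1.033

-1.033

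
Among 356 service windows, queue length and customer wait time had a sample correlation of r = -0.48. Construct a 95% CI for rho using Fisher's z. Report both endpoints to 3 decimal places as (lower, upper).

z_r = atanh(-0.48) = -0.522984;  SE = 1/√(n−3) = 1/√353 = 0.053225
z-limits: -0.522984 ± 1.960·0.053225 = -0.522984 ± 0.104321 = [-0.627305, -0.418663]
ρ-limits: (tanh -0.627305, tanh -0.418663) = (-0.556, -0.396)

(-0.556, -0.396)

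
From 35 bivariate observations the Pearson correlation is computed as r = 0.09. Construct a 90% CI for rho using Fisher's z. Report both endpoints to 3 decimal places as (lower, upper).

z_r = atanh(0.09) = 0.090244;  SE = 1/√(n−3) = 1/√32 = 0.176777
z-limits: 0.090244 ± 1.645·0.176777 = 0.090244 ± 0.290798 = [-0.200554, 0.381042]
ρ-limits: (tanh -0.200554, tanh 0.381042) = (-0.198, 0.364)

(-0.198, 0.364)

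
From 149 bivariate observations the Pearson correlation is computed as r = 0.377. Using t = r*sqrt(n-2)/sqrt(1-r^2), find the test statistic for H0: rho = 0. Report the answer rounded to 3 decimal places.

4.935

1 − r² = 1 − 0.142129 = 0.857871;  √(1−r²) = 0.926213
√(n−2) = √147 = 12.124356
t = r·√(n−2)/√(1−r²) = 0.377 · 12.124356 / 0.926213 = 4.935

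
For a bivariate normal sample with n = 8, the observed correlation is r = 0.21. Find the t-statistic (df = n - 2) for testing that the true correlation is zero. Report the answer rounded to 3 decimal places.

t = r·√(n−2) / √(1−r²) with r = 0.21, n = 8
  = 0.21·√6 / √(1 − 0.0441)
  = 0.21·2.449490 / 0.977701
  = 0.514393 / 0.977701 = 0.526

0.526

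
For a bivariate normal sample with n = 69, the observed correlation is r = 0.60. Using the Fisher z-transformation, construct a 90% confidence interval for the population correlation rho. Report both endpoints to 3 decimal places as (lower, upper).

(0.455, 0.714)

z_r = atanh(0.60) = 0.693147;  SE = 1/√(n−3) = 1/√66 = 0.123091
z-limits: 0.693147 ± 1.645·0.123091 = 0.693147 ± 0.202485 = [0.490662, 0.895632]
ρ-limits: (tanh 0.490662, tanh 0.895632) = (0.455, 0.714)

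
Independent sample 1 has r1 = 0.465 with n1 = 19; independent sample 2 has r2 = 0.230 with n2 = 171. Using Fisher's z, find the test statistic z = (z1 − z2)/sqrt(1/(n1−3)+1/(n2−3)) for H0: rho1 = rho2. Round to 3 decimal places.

1.030

Fisher z-transforms: z1 = atanh(0.465) = 0.503672, z2 = atanh(0.230) = 0.234189; difference d = 0.269483
Var(d) = 1/16 + 1/168 = 0.0625000 + 0.0059524 = 0.0684524
z = d/√Var(d) = 0.269483 / √0.0684524 = 0.269483 / 0.261634 = 1.030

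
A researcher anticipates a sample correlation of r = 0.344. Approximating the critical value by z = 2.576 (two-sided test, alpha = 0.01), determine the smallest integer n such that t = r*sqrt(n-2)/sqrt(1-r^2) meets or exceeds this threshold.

52

r√(n−2)/√(1−r²) ≥ 2.576  ⇔  n−2 ≥ (2.576)²·(1−r²)/r²
(1−r²)/r² = (1−0.118336)/0.118336 = 7.4505
n ≥ 2 + 6.635776·7.4505 = 2 + 49.4398 = 51.4398
⌈51.4398⌉ = 52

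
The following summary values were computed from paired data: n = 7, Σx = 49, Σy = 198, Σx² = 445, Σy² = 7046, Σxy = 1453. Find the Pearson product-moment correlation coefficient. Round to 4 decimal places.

0.1745

Numerator: nΣxy − (Σx)(Σy) = 7·1453 − (49)(198) = 469
Denominator: √[(nΣx²−(Σx)²)(nΣy²−(Σy)²)]
  nΣx²−(Σx)² = 7·445 − 2401 = 714;  nΣy²−(Σy)² = 7·7046 − 39204 = 10118
  √(714·10118) = √7224252 = 2687.7969
r = 469 / 2687.7969 = 0.1745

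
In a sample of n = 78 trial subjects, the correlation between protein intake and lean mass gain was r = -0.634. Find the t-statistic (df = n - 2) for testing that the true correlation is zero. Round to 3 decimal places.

1 − r² = 1 − 0.401956 = 0.598044;  √(1−r²) = 0.773333
√(n−2) = √76 = 8.717798
t = r·√(n−2)/√(1−r²) = -0.634 · 8.717798 / 0.773333 = -7.147

-7.147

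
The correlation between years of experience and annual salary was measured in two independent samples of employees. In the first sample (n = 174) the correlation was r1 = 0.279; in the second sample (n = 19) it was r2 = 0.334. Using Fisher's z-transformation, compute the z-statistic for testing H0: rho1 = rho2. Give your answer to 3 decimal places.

-0.232

Fisher z-transforms: z1 = atanh(0.279) = 0.286597, z2 = atanh(0.334) = 0.347324; difference d = -0.060727
Var(d) = 1/171 + 1/16 = 0.0058480 + 0.0625000 = 0.0683480
z = d/√Var(d) = -0.060727 / √0.0683480 = -0.060727 / 0.261435 = -0.232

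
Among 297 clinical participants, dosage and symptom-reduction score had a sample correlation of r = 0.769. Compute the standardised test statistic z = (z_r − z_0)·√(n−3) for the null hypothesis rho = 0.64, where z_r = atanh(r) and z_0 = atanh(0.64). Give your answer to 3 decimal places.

4.453

Fisher z: atanh(0.769) = 1.017876, atanh(0.64) = 0.758174
z = (z_r − z_0)·√(n−3) = (1.017876 − 0.758174)·√294 = 0.259702 · 17.146428 = 4.453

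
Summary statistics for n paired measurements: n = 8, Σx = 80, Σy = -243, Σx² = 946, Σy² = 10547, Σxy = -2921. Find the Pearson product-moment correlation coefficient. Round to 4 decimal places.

Numerator: nΣxy − (Σx)(Σy) = 8·(-2921) − (80)(-243) = -3928
Denominator: √[(nΣx²−(Σx)²)(nΣy²−(Σy)²)]
  nΣx²−(Σx)² = 8·946 − 6400 = 1168;  nΣy²−(Σy)² = 8·10547 − 59049 = 25327
  √(1168·25327) = √29581936 = 5438.9278
r = -3928 / 5438.9278 = -0.7222

-0.7222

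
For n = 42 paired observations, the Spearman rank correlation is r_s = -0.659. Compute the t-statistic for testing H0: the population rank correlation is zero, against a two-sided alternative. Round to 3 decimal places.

1 − r_s² = 1 − 0.434281 = 0.565719;  √(1−r_s²) = 0.752143
√(n−2) = √40 = 6.324555
t = r_s·√(n−2)/√(1−r_s²) = -0.659 · 6.324555 / 0.752143 = -5.541

-5.541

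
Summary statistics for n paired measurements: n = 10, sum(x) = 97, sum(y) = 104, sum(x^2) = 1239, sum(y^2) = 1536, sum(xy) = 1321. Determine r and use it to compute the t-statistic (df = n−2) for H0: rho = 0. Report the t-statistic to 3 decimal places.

S_xy = nΣxy − ΣxΣy = 10·1321 − 97·104 = 13210 − 10088 = 3122
S_xx = nΣx² − (Σx)² = 10·1239 − 97² = 12390 − 9409 = 2981
S_yy = nΣy² − (Σy)² = 10·1536 − 104² = 15360 − 10816 = 4544
r = S_xy / √(S_xx·S_yy) = 3122 / √(2981·4544) = 3122 / √13545664 = 3122 / 3680.4435 = 0.8483
t = r·√(n−2)/√(1−r²) = 0.8483·√8 / √(1−0.719613) = 2.399355 / 0.529516 = 4.531

4.531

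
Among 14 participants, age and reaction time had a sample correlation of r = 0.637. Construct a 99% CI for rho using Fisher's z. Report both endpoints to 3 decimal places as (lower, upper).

(-0.024, 0.910)

Fisher z: z_r = atanh(r) = ½·ln((1+0.637)/(1−0.637)) = 0.753109
SE(z) = 1/√(n−3) = 1/√11 = 0.301511
99% ⇒ z* = 2.576; margin = 2.576·0.301511 = 0.776692
CI on z-scale: (-0.023583, 1.529801)
Back-transform: tanh(-0.023583) = -0.023579, tanh(1.529801) = 0.910391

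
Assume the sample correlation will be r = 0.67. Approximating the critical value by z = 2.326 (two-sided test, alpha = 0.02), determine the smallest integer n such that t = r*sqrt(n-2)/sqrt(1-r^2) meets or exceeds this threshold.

9

r√(n−2)/√(1−r²) ≥ 2.326  ⇔  n−2 ≥ (2.326)²·(1−r²)/r²
(1−r²)/r² = (1−0.4489)/0.4489 = 1.2277
n ≥ 2 + 5.410276·1.2277 = 2 + 6.6422 = 8.6422
⌈8.6422⌉ = 9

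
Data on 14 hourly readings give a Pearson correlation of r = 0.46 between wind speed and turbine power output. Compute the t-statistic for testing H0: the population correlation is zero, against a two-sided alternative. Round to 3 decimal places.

1.795

t = r·√(n−2) / √(1−r²) with r = 0.46, n = 14
  = 0.46·√12 / √(1 − 0.2116)
  = 0.46·3.464102 / 0.887919
  = 1.593487 / 0.887919 = 1.795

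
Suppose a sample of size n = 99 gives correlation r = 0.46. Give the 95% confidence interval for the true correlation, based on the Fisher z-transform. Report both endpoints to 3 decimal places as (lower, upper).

(0.289, 0.603)

Fisher z: z_r = atanh(r) = ½·ln((1+0.46)/(1−0.46)) = 0.497311
SE(z) = 1/√(n−3) = 1/√96 = 0.102062
95% ⇒ z* = 1.960; margin = 1.960·0.102062 = 0.200042
CI on z-scale: (0.297269, 0.697353)
Back-transform: tanh(0.297269) = 0.288811, tanh(0.697353) = 0.602685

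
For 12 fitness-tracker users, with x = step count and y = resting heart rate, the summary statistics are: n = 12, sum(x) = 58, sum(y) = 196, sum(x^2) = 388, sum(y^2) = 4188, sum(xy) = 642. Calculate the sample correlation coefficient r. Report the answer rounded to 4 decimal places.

-0.9368

S_xy = nΣxy − ΣxΣy = 12·642 − 58·196 = 7704 − 11368 = -3664
S_xx = nΣx² − (Σx)² = 12·388 − 58² = 4656 − 3364 = 1292
S_yy = nΣy² − (Σy)² = 12·4188 − 196² = 50256 − 38416 = 11840
r = S_xy / √(S_xx·S_yy) = -3664 / √(1292·11840) = -3664 / √15297280 = -3664 / 3911.1737 = -0.9368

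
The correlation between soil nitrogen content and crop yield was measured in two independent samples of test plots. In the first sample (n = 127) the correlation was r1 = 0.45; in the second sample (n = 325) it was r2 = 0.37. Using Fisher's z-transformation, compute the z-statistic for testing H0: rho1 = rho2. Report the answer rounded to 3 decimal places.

z1 = atanh(0.45) = 0.484700,  z2 = atanh(0.37) = 0.388423
SE = √(1/(n1−3) + 1/(n2−3)) = √(1/124 + 1/322) = √(0.0080645 + 0.0031056) = √0.0111701 = 0.105689
z = (z1 − z2)/SE = (0.484700 − 0.388423) / 0.105689 = 0.096277 / 0.105689 = 0.911

0.911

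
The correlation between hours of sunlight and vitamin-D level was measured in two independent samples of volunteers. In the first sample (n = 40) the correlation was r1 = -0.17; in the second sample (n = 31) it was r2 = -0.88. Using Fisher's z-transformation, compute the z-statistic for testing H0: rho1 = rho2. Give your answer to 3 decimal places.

Fisher z-transforms: z1 = atanh(-0.17) = -0.171667, z2 = atanh(-0.88) = -1.375768; difference d = 1.204101
Var(d) = 1/37 + 1/28 = 0.0270270 + 0.0357143 = 0.0627413
z = d/√Var(d) = 1.204101 / √0.0627413 = 1.204101 / 0.250482 = 4.807

4.807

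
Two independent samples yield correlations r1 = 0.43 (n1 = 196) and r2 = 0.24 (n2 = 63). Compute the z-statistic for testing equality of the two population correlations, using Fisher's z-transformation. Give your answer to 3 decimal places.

1.455

Fisher z-transforms: z1 = atanh(0.43) = 0.459897, z2 = atanh(0.24) = 0.244774; difference d = 0.215123
Var(d) = 1/193 + 1/60 = 0.0051813 + 0.0166667 = 0.0218480
z = d/√Var(d) = 0.215123 / √0.0218480 = 0.215123 / 0.147811 = 1.455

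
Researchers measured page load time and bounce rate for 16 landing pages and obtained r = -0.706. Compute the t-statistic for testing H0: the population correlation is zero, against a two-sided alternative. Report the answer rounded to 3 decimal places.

t = r·√(n−2) / √(1−r²) with r = -0.706, n = 16
  = -0.706·√14 / √(1 − 0.498436)
  = -0.706·3.741657 / 0.708212
  = -2.641610 / 0.708212 = -3.730

-3.730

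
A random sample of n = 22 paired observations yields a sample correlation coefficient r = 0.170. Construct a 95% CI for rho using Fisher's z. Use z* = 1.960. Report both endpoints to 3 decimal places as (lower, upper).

Fisher z: z_r = atanh(r) = ½·ln((1+0.170)/(1−0.170)) = 0.171667
SE(z) = 1/√(n−3) = 1/√19 = 0.229416
95% ⇒ z* = 1.960; margin = 1.960·0.229416 = 0.449655
CI on z-scale: (-0.277988, 0.621322)
Back-transform: tanh(-0.277988) = -0.271042, tanh(0.621322) = 0.552048

(-0.271, 0.552)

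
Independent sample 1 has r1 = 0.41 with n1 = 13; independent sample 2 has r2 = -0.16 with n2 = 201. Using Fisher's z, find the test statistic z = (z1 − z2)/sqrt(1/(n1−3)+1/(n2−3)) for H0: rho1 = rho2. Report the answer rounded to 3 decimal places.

Fisher z-transforms: z1 = atanh(0.41) = 0.435611, z2 = atanh(-0.16) = -0.161387; difference d = 0.596998
Var(d) = 1/10 + 1/198 = 0.1000000 + 0.0050505 = 0.1050505
z = d/√Var(d) = 0.596998 / √0.1050505 = 0.596998 / 0.324115 = 1.842

1.842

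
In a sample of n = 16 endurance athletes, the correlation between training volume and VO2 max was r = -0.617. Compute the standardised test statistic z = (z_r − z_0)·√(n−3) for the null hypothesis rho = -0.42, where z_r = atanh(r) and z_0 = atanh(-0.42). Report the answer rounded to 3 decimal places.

-0.982

Fisher z: atanh(-0.617) = -0.720146, atanh(-0.42) = -0.447692
z = (z_r − z_0)·√(n−3) = (-0.720146 − (-0.447692))·√13 = -0.272454 · 3.605551 = -0.982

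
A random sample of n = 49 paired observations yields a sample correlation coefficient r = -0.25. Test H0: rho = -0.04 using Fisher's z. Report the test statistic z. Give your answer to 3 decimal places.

-1.461

Fisher z: atanh(-0.25) = -0.255413, atanh(-0.04) = -0.040021
z = (z_r − z_0)·√(n−3) = (-0.255413 − (-0.040021))·√46 = -0.215392 · 6.782330 = -1.461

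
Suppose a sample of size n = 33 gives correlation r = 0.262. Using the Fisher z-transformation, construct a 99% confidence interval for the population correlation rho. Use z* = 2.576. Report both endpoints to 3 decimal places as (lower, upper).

z_r = atanh(0.262) = 0.268255;  SE = 1/√(n−3) = 1/√30 = 0.182574
z-limits: 0.268255 ± 2.576·0.182574 = 0.268255 ± 0.470311 = [-0.202056, 0.738566]
ρ-limits: (tanh -0.202056, tanh 0.738566) = (-0.199, 0.628)

(-0.199, 0.628)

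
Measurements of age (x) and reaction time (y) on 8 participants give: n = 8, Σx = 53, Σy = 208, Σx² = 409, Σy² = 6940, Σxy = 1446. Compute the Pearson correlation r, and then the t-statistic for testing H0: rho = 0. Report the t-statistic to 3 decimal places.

0.575

S_xy = nΣxy − ΣxΣy = 8·1446 − 53·208 = 11568 − 11024 = 544
S_xx = nΣx² − (Σx)² = 8·409 − 53² = 3272 − 2809 = 463
S_yy = nΣy² − (Σy)² = 8·6940 − 208² = 55520 − 43264 = 12256
r = S_xy / √(S_xx·S_yy) = 544 / √(463·12256) = 544 / √5674528 = 544 / 2382.1268 = 0.2284
t = r·√(n−2)/√(1−r²) = 0.2284·√6 / √(1−0.052167) = 0.559463 / 0.973567 = 0.575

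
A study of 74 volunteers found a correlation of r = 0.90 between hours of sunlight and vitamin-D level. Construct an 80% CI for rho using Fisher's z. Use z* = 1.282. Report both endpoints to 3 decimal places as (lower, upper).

Fisher z: z_r = atanh(r) = ½·ln((1+0.90)/(1−0.90)) = 1.472219
SE(z) = 1/√(n−3) = 1/√71 = 0.118678
80% ⇒ z* = 1.282; margin = 1.282·0.118678 = 0.152145
CI on z-scale: (1.320074, 1.624364)
Back-transform: tanh(1.320074) = 0.866802, tanh(1.624364) = 0.925255

(0.867, 0.925)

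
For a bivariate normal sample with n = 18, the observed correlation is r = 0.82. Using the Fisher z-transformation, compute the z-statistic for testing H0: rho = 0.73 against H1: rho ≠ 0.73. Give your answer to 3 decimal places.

z_r = atanh(0.82) = 1.156817,  z_0 = atanh(0.73) = 0.928727
SE = 1/√(n−3) = 1/√15 = 0.258199
z = (z_r − z_0)/SE = (1.156817 − 0.928727) / 0.258199 = 0.228090 / 0.258199 = 0.883

0.883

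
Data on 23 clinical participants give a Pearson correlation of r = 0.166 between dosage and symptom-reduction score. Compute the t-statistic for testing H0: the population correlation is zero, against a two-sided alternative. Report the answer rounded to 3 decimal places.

1 − r² = 1 − 0.027556 = 0.972444;  √(1−r²) = 0.986126
√(n−2) = √21 = 4.582576
t = r·√(n−2)/√(1−r²) = 0.166 · 4.582576 / 0.986126 = 0.771

0.771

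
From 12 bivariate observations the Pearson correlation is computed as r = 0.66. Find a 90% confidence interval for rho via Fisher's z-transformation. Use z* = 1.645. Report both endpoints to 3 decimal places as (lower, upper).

(0.240, 0.872)

z_r = atanh(0.66) = 0.792814;  SE = 1/√(n−3) = 1/√9 = 0.333333
z-limits: 0.792814 ± 1.645·0.333333 = 0.792814 ± 0.548333 = [0.244481, 1.341147]
ρ-limits: (tanh 0.244481, tanh 1.341147) = (0.240, 0.872)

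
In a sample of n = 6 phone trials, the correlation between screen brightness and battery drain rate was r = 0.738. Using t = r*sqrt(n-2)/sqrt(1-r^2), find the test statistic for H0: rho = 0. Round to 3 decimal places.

2.187

t = r·√(n−2) / √(1−r²) with r = 0.738, n = 6
  = 0.738·√4 / √(1 − 0.544644)
  = 0.738·2.000000 / 0.674801
  = 1.476000 / 0.674801 = 2.187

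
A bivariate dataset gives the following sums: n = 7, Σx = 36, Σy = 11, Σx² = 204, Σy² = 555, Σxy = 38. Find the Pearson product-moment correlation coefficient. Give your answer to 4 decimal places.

-0.1844

Numerator: nΣxy − (Σx)(Σy) = 7·38 − (36)(11) = -130
Denominator: √[(nΣx²−(Σx)²)(nΣy²−(Σy)²)]
  nΣx²−(Σx)² = 7·204 − 1296 = 132;  nΣy²−(Σy)² = 7·555 − 121 = 3764
  √(132·3764) = √496848 = 704.8745
r = -130 / 704.8745 = -0.1844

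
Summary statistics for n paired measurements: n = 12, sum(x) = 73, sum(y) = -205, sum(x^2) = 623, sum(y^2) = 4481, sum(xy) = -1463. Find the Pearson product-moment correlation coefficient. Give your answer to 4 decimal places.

S_xy = nΣxy − ΣxΣy = 12·(-1463) − 73·(-205) = -17556 − (-14965) = -2591
S_xx = nΣx² − (Σx)² = 12·623 − 73² = 7476 − 5329 = 2147
S_yy = nΣy² − (Σy)² = 12·4481 − (-205)² = 53772 − 42025 = 11747
r = S_xy / √(S_xx·S_yy) = -2591 / √(2147·11747) = -2591 / √25220809 = -2591 / 5022.0324 = -0.5159

-0.5159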